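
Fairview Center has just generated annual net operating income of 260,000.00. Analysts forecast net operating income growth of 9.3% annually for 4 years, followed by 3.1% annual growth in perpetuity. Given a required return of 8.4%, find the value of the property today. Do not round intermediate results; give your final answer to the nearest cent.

6289575.09

D_1 = 284180.00000
D_2 = 310608.74000
D_3 = 339495.35282
D_4 = 371068.42063
Terminal value at year 4: TV = D_4×(1+g_2)/(r−g_2) = 382571.54167/0.053 = 7218330.97494
P_0 = D_1/(1+r)^1 + D_2/(1+r)^2 + D_3/(1+r)^3 + D_4/(1+r)^4 + TV/(1+r)^4
    = 262158.67159 + 264335.26572 + 266529.93121 + 268742.81810 + 5227808.40486 = 6289575.09148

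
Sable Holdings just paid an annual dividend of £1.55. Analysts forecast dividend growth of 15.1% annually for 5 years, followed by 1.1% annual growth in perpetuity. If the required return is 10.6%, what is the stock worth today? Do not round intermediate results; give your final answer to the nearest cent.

D_1 = 1.78405
D_2 = 2.05344
D_3 = 2.36351
D_4 = 2.72040
D_5 = 3.13118
Terminal value at year 5: TV = D_5×(1+g_2)/(r−g_2) = 3.16563/0.095 = 33.32237
P_0 = D_1/(1+r)^1 + D_2/(1+r)^2 + D_3/(1+r)^3 + D_4/(1+r)^4 + D_5/(1+r)^5 + TV/(1+r)^5
    = 1.61307 + 1.67870 + 1.74700 + 1.81808 + 1.89205 + 20.13540 = 28.88429

£28.88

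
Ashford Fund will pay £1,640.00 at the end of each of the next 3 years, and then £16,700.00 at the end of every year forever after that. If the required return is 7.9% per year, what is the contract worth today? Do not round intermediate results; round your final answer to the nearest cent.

PV of 3-year annuity: £1,640.00 × [1 − (1+0.079)^−3] / 0.079 = 4234.07684
Perpetuity value at year 3: £16,700.00 / 0.079 = 211392.40506
PV of perpetuity: 211392.40506 / (1+0.079)^3 = 168277.11039
Total PV = 4234.07684 + 168277.11039 = 172511.18723

£172511.19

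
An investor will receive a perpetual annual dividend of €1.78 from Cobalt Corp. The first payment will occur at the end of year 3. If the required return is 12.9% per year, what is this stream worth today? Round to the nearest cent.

€10.83

Value at end of year 2: C / r = €1.78 / 0.129 = €13.7984
Discount to today: PV = €13.7984 / (1 + 0.129)^2 = €13.7984 / 1.274641 = €10.83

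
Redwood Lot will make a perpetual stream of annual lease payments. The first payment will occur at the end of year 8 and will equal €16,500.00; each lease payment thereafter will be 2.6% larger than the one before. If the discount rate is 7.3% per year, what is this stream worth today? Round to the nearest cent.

Value at end of year 7: C₁ / (r − g) = €16,500.00 / (0.073 − 0.026) = €351,063.8298
Discount to today: PV = €351,063.8298 / (1 + 0.073)^7 = €351,063.8298 / 1.637563 = €214,381.86

€214381.86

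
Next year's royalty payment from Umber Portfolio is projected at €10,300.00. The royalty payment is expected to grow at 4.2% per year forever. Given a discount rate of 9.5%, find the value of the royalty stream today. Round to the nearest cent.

€194339.62

Growing perpetuity: P = D₁ / (r − g) = €10,300.0000 / (0.095 − 0.042) = €194,339.62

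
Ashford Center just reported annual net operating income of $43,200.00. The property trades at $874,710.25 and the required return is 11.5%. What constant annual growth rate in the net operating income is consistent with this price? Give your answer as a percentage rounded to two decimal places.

6.25%

P = D₀(1+g)/(r−g) ⇒ P(r−g) = D₀(1+g) ⇒ g(P+D₀) = P·r − D₀
g = (P·r − D₀)/(P + D₀) = ($874,710.25×0.115 − $43,200.00) / ($874,710.25 + $43,200.00) = 0.062524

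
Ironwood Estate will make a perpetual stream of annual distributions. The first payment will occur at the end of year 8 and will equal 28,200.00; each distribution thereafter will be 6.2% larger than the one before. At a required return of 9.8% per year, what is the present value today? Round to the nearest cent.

407127.30

Value at end of year 7: C₁ / (r − g) = 28,200.00 / (0.098 − 0.062) = 783,333.3333
Discount to today: PV = 783,333.3333 / (1 + 0.098)^7 = 783,333.3333 / 1.924050 = 407,127.30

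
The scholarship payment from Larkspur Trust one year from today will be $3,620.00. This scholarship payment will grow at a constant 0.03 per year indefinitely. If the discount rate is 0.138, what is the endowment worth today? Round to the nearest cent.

Growing perpetuity: P = D₁ / (r − g) = $3,620.0000 / (0.138 − 0.03) = $33,518.52

$33518.52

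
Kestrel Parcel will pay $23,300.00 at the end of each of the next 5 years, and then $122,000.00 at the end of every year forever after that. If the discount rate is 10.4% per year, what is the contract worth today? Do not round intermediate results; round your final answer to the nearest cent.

PV of 5-year annuity: $23,300.00 × [1 − (1+0.104)^−5] / 0.104 = 87430.12131
Perpetuity value at year 5: $122,000.00 / 0.104 = 1173076.92308
PV of perpetuity: 1173076.92308 / (1+0.104)^5 = 715288.30507
Total PV = 87430.12131 + 715288.30507 = 802718.42638

$802718.43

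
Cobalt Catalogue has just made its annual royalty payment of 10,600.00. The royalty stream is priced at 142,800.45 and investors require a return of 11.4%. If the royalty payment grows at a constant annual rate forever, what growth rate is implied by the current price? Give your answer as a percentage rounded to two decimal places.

3.70%

P = D₀(1+g)/(r−g) ⇒ P(r−g) = D₀(1+g) ⇒ g(P+D₀) = P·r − D₀
g = (P·r − D₀)/(P + D₀) = (142,800.45×0.114 − 10,600.00) / (142,800.45 + 10,600.00) = 0.037022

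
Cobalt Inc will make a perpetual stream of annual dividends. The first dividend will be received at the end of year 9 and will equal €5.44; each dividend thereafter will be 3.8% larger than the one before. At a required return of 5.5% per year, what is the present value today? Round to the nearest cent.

Value at end of year 8: C₁ / (r − g) = €5.44 / (0.055 − 0.038) = €320.0000
Discount to today: PV = €320.0000 / (1 + 0.055)^8 = €320.0000 / 1.534687 = €208.51

€208.51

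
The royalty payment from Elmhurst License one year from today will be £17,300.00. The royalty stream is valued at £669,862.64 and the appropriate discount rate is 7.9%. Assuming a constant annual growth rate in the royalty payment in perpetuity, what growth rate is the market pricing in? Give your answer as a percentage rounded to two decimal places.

5.32%

P = D₁/(r−g) ⇒ g = r − D₁/P = 0.079 − £17,300.00/£669,862.64 = 0.053174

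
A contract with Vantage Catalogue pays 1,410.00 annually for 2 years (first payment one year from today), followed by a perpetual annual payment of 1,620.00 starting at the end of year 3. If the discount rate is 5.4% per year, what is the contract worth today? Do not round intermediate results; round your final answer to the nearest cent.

PV of 2-year annuity: 1,410.00 × [1 − (1+0.054)^−2] / 0.054 = 2606.98379
Perpetuity value at year 2: 1,620.00 / 0.054 = 30000.00000
PV of perpetuity: 30000.00000 / (1+0.054)^2 = 27004.74203
Total PV = 2606.98379 + 27004.74203 = 29611.72582

29611.73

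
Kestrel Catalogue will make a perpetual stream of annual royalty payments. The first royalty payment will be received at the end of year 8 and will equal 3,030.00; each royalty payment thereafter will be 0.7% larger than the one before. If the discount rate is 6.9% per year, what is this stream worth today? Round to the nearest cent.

30634.23

Value at end of year 7: C₁ / (r − g) = 3,030.00 / (0.069 − 0.007) = 48,870.9677
Discount to today: PV = 48,870.9677 / (1 + 0.069)^7 = 48,870.9677 / 1.595306 = 30,634.23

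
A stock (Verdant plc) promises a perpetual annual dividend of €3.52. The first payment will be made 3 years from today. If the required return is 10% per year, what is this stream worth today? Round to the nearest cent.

Value at end of year 2: C / r = €3.52 / 0.1 = €35.2000
Discount to today: PV = €35.2000 / (1 + 0.1)^2 = €35.2000 / 1.210000 = €29.09

€29.09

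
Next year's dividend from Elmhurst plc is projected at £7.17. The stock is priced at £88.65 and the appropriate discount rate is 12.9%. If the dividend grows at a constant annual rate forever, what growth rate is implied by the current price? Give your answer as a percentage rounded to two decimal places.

P = D₁/(r−g) ⇒ g = r − D₁/P = 0.129 − £7.17/£88.65 = 0.048120

4.81%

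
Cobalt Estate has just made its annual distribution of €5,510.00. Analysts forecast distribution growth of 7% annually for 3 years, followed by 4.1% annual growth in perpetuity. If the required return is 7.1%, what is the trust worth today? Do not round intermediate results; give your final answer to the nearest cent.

D_1 = 5895.70000
D_2 = 6308.39900
D_3 = 6749.98693
Terminal value at year 3: TV = D_3×(1+g_2)/(r−g_2) = 7026.73639/0.03 = 234224.54647
P_0 = D_1/(1+r)^1 + D_2/(1+r)^2 + D_3/(1+r)^3 + TV/(1+r)^3
    = 5504.85528 + 5499.71535 + 5494.58023 + 190661.93408 = 207161.08494

€207161.08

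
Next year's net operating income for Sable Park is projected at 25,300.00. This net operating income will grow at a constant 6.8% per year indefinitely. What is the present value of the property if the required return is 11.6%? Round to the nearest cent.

Growing perpetuity: P = D₁ / (r − g) = 25,300.0000 / (0.116 − 0.068) = 527,083.33

527083.33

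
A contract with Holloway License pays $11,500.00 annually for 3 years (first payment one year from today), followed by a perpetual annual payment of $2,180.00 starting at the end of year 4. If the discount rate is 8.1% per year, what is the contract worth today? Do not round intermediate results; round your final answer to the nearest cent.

PV of 3-year annuity: $11,500.00 × [1 − (1+0.081)^−3] / 0.081 = 29583.22062
Perpetuity value at year 3: $2,180.00 / 0.081 = 26913.58025
PV of perpetuity: 26913.58025 / (1+0.081)^3 = 21305.63060
Total PV = 29583.22062 + 21305.63060 = 50888.85122

$50888.85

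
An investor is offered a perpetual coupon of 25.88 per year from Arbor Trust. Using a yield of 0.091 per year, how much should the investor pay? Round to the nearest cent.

284.40

Level perpetuity: PV = C / r = 25.88 / 0.091 = 284.40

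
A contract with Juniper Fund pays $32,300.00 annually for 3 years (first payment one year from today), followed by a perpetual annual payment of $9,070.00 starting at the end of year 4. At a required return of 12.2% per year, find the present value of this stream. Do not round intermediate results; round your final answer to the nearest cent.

$129947.61

PV of 3-year annuity: $32,300.00 × [1 − (1+0.122)^−3] / 0.122 = 77313.30193
Perpetuity value at year 3: $9,070.00 / 0.122 = 74344.26230
PV of perpetuity: 74344.26230 / (1+0.122)^3 = 52634.30414
Total PV = 77313.30193 + 52634.30414 = 129947.60607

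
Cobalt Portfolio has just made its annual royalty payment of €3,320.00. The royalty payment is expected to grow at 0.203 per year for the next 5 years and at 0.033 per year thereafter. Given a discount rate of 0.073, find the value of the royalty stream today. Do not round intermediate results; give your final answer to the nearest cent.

€175583.73

D_1 = 3993.96000
D_2 = 4804.73388
D_3 = 5780.09486
D_4 = 6953.45411
D_5 = 8365.00530
Terminal value at year 5: TV = D_5×(1+g_2)/(r−g_2) = 8641.05047/0.04 = 216026.26184
P_0 = D_1/(1+r)^1 + D_2/(1+r)^2 + D_3/(1+r)^3 + D_4/(1+r)^4 + D_5/(1+r)^5 + TV/(1+r)^5
    = 3722.23672 + 4173.20669 + 4678.81421 + 5245.67893 + 5881.22251 + 151882.57124 = 175583.73029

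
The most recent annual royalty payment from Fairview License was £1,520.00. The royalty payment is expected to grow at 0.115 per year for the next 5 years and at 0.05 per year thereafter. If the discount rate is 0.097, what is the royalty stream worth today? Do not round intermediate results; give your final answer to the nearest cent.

£44818.72

D_1 = 1694.80000
D_2 = 1889.70200
D_3 = 2107.01773
D_4 = 2349.32477
D_5 = 2619.49712
Terminal value at year 5: TV = D_5×(1+g_2)/(r−g_2) = 2750.47197/0.047 = 58520.68028
P_0 = D_1/(1+r)^1 + D_2/(1+r)^2 + D_3/(1+r)^3 + D_4/(1+r)^4 + D_5/(1+r)^5 + TV/(1+r)^5
    = 1544.94075 + 1570.29073 + 1596.05667 + 1622.24538 + 1648.86381 + 36836.31924 = 44818.71659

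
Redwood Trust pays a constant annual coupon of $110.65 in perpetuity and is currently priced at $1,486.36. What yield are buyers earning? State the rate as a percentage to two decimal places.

P = C/r ⇒ r = C/P = $110.65/$1,486.36 = 0.074444

7.44%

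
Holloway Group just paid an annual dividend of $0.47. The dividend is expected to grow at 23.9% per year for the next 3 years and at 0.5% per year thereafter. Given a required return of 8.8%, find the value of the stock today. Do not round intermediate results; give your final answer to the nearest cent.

D_1 = 0.58233
D_2 = 0.72151
D_3 = 0.89395
Terminal value at year 3: TV = D_3×(1+g_2)/(r−g_2) = 0.89842/0.083 = 10.82430
P_0 = D_1/(1+r)^1 + D_2/(1+r)^2 + D_3/(1+r)^3 + TV/(1+r)^3
    = 0.53523 + 0.60951 + 0.69410 + 8.40452 = 10.24337

$10.24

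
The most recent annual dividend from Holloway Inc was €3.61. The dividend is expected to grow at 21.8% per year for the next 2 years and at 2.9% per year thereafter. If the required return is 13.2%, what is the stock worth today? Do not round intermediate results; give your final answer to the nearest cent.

D_1 = 4.39698
D_2 = 5.35552
Terminal value at year 2: TV = D_2×(1+g_2)/(r−g_2) = 5.51083/0.103 = 53.50322
P_0 = D_1/(1+r)^1 + D_2/(1+r)^2 + TV/(1+r)^2
    = 3.88426 + 4.17935 + 41.75294 = 49.81655

€49.82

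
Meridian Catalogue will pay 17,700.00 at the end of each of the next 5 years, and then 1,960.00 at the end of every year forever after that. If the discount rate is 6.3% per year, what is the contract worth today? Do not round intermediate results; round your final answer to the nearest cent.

PV of 5-year annuity: 17,700.00 × [1 − (1+0.063)^−5] / 0.063 = 73954.26421
Perpetuity value at year 5: 1,960.00 / 0.063 = 31111.11111
PV of perpetuity: 31111.11111 / (1+0.063)^5 = 22921.82536
Total PV = 73954.26421 + 22921.82536 = 96876.08956

96876.09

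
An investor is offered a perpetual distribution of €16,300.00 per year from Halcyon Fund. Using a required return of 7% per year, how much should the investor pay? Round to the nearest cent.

€232857.14

Level perpetuity: PV = C / r = €16,300.00 / 0.07 = €232,857.14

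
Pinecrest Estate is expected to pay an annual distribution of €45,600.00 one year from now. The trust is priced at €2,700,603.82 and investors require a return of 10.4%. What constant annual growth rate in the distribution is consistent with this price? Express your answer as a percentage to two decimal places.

8.71%

P = D₁/(r−g) ⇒ g = r − D₁/P = 0.104 − €45,600.00/€2,700,603.82 = 0.087115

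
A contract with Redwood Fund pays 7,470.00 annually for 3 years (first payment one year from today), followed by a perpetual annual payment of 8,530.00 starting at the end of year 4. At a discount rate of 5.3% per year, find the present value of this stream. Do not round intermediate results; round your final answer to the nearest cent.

158072.90

PV of 3-year annuity: 7,470.00 × [1 − (1+0.053)^−3] / 0.053 = 20228.84653
Perpetuity value at year 3: 8,530.00 / 0.053 = 160943.39623
PV of perpetuity: 160943.39623 / (1+0.053)^3 = 137844.05742
Total PV = 20228.84653 + 137844.05742 = 158072.90395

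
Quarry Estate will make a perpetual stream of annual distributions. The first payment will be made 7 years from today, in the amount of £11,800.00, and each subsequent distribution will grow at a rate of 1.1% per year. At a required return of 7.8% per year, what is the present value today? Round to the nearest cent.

£112226.30

Value at end of year 6: C₁ / (r − g) = £11,800.00 / (0.078 − 0.011) = £176,119.4030
Discount to today: PV = £176,119.4030 / (1 + 0.078)^6 = £176,119.4030 / 1.569324 = £112,226.30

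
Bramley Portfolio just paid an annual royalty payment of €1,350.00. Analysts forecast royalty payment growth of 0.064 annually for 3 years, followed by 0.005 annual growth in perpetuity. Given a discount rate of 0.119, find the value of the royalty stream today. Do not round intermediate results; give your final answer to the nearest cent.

D_1 = 1436.40000
D_2 = 1528.32960
D_3 = 1626.14269
Terminal value at year 3: TV = D_3×(1+g_2)/(r−g_2) = 1634.27341/0.114 = 14335.73165
P_0 = D_1/(1+r)^1 + D_2/(1+r)^2 + D_3/(1+r)^3 + TV/(1+r)^3
    = 1283.64611 + 1220.55359 + 1160.56212 + 10231.27135 = 13896.03318

€13896.03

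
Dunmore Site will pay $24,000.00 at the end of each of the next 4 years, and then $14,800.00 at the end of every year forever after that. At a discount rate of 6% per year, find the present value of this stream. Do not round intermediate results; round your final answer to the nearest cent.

PV of 4-year annuity: $24,000.00 × [1 − (1+0.06)^−4] / 0.06 = 83162.53470
Perpetuity value at year 4: $14,800.00 / 0.06 = 246666.66667
PV of perpetuity: 246666.66667 / (1+0.06)^4 = 195383.10360
Total PV = 83162.53470 + 195383.10360 = 278545.63830

$278545.64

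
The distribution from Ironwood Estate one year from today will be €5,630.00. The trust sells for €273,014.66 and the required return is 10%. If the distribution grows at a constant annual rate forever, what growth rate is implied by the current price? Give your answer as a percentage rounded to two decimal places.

7.94%

P = D₁/(r−g) ⇒ g = r − D₁/P = 0.1 − €5,630.00/€273,014.66 = 0.079378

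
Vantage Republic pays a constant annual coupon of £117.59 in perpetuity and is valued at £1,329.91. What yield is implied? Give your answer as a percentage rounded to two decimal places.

P = C/r ⇒ r = C/P = £117.59/£1,329.91 = 0.088420

8.84%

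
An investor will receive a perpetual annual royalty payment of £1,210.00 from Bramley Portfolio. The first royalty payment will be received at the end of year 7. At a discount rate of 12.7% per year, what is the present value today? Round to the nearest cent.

Value at end of year 6: C / r = £1,210.00 / 0.127 = £9,527.5591
Discount to today: PV = £9,527.5591 / (1 + 0.127)^6 = £9,527.5591 / 2.049007 = £4,649.84

£4649.84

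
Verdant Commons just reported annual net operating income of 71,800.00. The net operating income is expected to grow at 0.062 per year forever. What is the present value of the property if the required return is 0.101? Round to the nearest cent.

D₁ = D₀ × (1 + g) = 71,800.00 × 1.062 = 76,251.6000
Growing perpetuity: P = D₁ / (r − g) = 76,251.6000 / (0.101 − 0.062) = 1,955,169.23

1955169.23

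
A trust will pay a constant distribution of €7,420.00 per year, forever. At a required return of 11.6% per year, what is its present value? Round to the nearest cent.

€63965.52

Level perpetuity: PV = C / r = €7,420.00 / 0.116 = €63,965.52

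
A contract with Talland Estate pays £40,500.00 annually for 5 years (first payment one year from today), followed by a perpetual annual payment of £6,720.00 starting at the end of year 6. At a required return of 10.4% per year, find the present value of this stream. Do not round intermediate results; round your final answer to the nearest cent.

£191370.30

PV of 5-year annuity: £40,500.00 × [1 − (1+0.104)^−5] / 0.104 = 151970.81171
Perpetuity value at year 5: £6,720.00 / 0.104 = 64615.38462
PV of perpetuity: 64615.38462 / (1+0.104)^5 = 39399.48697
Total PV = 151970.81171 + 39399.48697 = 191370.29868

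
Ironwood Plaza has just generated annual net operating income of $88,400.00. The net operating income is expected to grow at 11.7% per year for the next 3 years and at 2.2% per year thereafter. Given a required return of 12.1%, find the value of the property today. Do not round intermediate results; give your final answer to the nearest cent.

D_1 = 98742.80000
D_2 = 110295.70760
D_3 = 123200.30539
Terminal value at year 3: TV = D_3×(1+g_2)/(r−g_2) = 125910.71211/0.099 = 1271825.37483
P_0 = D_1/(1+r)^1 + D_2/(1+r)^2 + D_3/(1+r)^3 + TV/(1+r)^3
    = 88084.56735 + 87770.26024 + 87457.07466 + 902839.69999 = 1166151.60223

$1166151.60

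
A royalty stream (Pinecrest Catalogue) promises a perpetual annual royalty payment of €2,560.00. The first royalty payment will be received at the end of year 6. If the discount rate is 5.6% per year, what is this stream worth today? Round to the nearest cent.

Value at end of year 5: C / r = €2,560.00 / 0.056 = €45,714.2857
Discount to today: PV = €45,714.2857 / (1 + 0.056)^5 = €45,714.2857 / 1.313166 = €34,812.27

€34812.27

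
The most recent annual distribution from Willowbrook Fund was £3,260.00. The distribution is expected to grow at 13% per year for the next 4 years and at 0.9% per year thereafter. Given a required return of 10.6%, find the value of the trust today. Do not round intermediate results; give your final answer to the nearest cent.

£50714.28

D_1 = 3683.80000
D_2 = 4162.69400
D_3 = 4703.84422
D_4 = 5315.34397
Terminal value at year 4: TV = D_4×(1+g_2)/(r−g_2) = 5363.18206/0.097 = 55290.53675
P_0 = D_1/(1+r)^1 + D_2/(1+r)^2 + D_3/(1+r)^3 + D_4/(1+r)^4 + TV/(1+r)^4
    = 3330.74141 + 3403.01790 + 3476.86277 + 3552.31006 + 36951.34901 = 50714.28115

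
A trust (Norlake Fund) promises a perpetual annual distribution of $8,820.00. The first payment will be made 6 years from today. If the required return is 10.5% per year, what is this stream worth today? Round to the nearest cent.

$50987.99

Value at end of year 5: C / r = $8,820.00 / 0.105 = $84,000.0000
Discount to today: PV = $84,000.0000 / (1 + 0.105)^5 = $84,000.0000 / 1.647447 = $50,987.99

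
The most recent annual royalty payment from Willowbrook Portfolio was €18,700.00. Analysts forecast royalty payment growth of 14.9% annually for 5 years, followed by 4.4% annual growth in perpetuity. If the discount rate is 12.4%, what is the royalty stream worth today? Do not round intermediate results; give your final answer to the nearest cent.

€372335.54

D_1 = 21486.30000
D_2 = 24687.75870
D_3 = 28366.23475
D_4 = 32592.80372
D_5 = 37449.13148
Terminal value at year 5: TV = D_5×(1+g_2)/(r−g_2) = 39096.89326/0.08 = 488711.16579
P_0 = D_1/(1+r)^1 + D_2/(1+r)^2 + D_3/(1+r)^3 + D_4/(1+r)^4 + D_5/(1+r)^5 + TV/(1+r)^5
    = 19115.92527 + 19541.10154 + 19975.73458 + 20420.03473 + 20874.21700 + 272408.53179 = 372335.54490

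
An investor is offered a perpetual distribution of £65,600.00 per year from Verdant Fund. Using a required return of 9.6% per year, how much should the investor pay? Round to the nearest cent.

Level perpetuity: PV = C / r = £65,600.00 / 0.096 = £683,333.33

£683333.33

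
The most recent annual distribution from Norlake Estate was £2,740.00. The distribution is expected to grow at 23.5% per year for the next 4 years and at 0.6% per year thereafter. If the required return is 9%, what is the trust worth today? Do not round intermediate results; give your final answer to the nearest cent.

D_1 = 3383.90000
D_2 = 4179.11650
D_3 = 5161.20888
D_4 = 6374.09296
Terminal value at year 4: TV = D_4×(1+g_2)/(r−g_2) = 6412.33752/0.084 = 76337.35145
P_0 = D_1/(1+r)^1 + D_2/(1+r)^2 + D_3/(1+r)^3 + D_4/(1+r)^4 + TV/(1+r)^4
    = 3104.49541 + 3517.47875 + 3985.40023 + 4515.56815 + 54079.30431 = 69202.24686

£69202.25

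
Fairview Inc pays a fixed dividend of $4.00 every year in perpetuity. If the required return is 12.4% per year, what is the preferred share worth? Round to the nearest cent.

Level perpetuity: PV = C / r = $4.00 / 0.124 = $32.26

$32.26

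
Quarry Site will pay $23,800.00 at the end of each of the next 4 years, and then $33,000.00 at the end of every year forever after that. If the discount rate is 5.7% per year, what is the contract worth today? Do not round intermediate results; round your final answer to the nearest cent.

PV of 4-year annuity: $23,800.00 × [1 − (1+0.057)^−4] / 0.057 = 83039.21518
Perpetuity value at year 4: $33,000.00 / 0.057 = 578947.36842
PV of perpetuity: 578947.36842 / (1+0.057)^4 = 463808.96081
Total PV = 83039.21518 + 463808.96081 = 546848.17600

$546848.18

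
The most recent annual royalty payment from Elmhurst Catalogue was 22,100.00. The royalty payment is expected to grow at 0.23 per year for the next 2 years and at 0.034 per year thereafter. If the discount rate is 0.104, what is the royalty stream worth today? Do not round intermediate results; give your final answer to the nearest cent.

D_1 = 27183.00000
D_2 = 33435.09000
Terminal value at year 2: TV = D_2×(1+g_2)/(r−g_2) = 34571.88306/0.07 = 493884.04371
P_0 = D_1/(1+r)^1 + D_2/(1+r)^2 + TV/(1+r)^2
    = 24622.28261 + 27432.43443 + 405216.24570 = 457270.96273

457270.96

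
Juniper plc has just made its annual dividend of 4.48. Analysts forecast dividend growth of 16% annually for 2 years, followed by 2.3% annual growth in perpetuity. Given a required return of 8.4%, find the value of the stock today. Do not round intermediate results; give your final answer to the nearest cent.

D_1 = 5.19680
D_2 = 6.02829
Terminal value at year 2: TV = D_2×(1+g_2)/(r−g_2) = 6.16694/0.061 = 101.09735
P_0 = D_1/(1+r)^1 + D_2/(1+r)^2 + TV/(1+r)^2
    = 4.79410 + 5.13021 + 86.03620 = 95.96051

95.96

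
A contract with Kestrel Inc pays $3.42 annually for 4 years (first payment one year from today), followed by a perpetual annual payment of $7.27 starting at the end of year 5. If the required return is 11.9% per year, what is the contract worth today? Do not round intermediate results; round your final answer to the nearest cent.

$49.37

PV of 4-year annuity: $3.42 × [1 − (1+0.119)^−4] / 0.119 = 10.40965
Perpetuity value at year 4: $7.27 / 0.119 = 61.09244
PV of perpetuity: 61.09244 / (1+0.119)^4 = 38.96432
Total PV = 10.40965 + 38.96432 = 49.37397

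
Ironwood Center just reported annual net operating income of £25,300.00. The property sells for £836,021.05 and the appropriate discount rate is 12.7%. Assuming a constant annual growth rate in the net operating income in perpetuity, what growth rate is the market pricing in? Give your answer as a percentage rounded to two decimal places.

P = D₀(1+g)/(r−g) ⇒ P(r−g) = D₀(1+g) ⇒ g(P+D₀) = P·r − D₀
g = (P·r − D₀)/(P + D₀) = (£836,021.05×0.127 − £25,300.00) / (£836,021.05 + £25,300.00) = 0.093896

9.39%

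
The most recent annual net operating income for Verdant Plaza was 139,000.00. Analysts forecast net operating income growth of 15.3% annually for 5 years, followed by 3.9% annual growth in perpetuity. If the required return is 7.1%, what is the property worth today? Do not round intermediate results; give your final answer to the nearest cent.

D_1 = 160267.00000
D_2 = 184787.85100
D_3 = 213060.39220
D_4 = 245658.63221
D_5 = 283244.40294
Terminal value at year 5: TV = D_5×(1+g_2)/(r−g_2) = 294290.93465/0.032 = 9196591.70790
P_0 = D_1/(1+r)^1 + D_2/(1+r)^2 + D_3/(1+r)^3 + D_4/(1+r)^4 + D_5/(1+r)^5 + TV/(1+r)^5
    = 149642.39029 + 161099.60411 + 173434.02758 + 186712.82335 + 201008.29628 + 6526488.11987 = 7398385.26148

7398385.26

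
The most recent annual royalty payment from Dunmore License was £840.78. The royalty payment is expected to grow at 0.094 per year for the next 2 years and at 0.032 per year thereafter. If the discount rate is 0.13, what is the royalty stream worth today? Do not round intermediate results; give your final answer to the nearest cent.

D_1 = 919.81332
D_2 = 1006.27577
Terminal value at year 2: TV = D_2×(1+g_2)/(r−g_2) = 1038.47660/0.098 = 10596.69997
P_0 = D_1/(1+r)^1 + D_2/(1+r)^2 + TV/(1+r)^2
    = 813.99409 + 788.06153 + 8298.77043 = 9900.82606

£9900.83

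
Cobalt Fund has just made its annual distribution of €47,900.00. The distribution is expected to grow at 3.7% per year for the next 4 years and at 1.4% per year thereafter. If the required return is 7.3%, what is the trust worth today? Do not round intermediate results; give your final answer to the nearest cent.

D_1 = 49672.30000
D_2 = 51510.17510
D_3 = 53416.05158
D_4 = 55392.44549
Terminal value at year 4: TV = D_4×(1+g_2)/(r−g_2) = 56167.93972/0.059 = 951998.97837
P_0 = D_1/(1+r)^1 + D_2/(1+r)^2 + D_3/(1+r)^3 + D_4/(1+r)^4 + TV/(1+r)^4
    = 46292.91705 + 44739.75302 + 43238.69886 + 41788.00626 + 718187.09066 = 894246.46585

€894246.47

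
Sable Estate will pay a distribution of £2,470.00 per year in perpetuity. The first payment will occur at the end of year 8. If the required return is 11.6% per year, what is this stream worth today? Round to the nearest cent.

Value at end of year 7: C / r = £2,470.00 / 0.116 = £21,293.1034
Discount to today: PV = £21,293.1034 / (1 + 0.116)^7 = £21,293.1034 / 2.156003 = £9,876.19

£9876.19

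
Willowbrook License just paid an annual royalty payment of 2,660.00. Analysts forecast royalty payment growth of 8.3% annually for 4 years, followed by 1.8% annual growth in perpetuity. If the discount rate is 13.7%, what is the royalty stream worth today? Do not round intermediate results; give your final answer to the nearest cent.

D_1 = 2880.78000
D_2 = 3119.88474
D_3 = 3378.83517
D_4 = 3659.27849
Terminal value at year 4: TV = D_4×(1+g_2)/(r−g_2) = 3725.14551/0.119 = 31303.74375
P_0 = D_1/(1+r)^1 + D_2/(1+r)^2 + D_3/(1+r)^3 + D_4/(1+r)^4 + TV/(1+r)^4
    = 2533.66755 + 2413.33505 + 2298.71755 + 2189.54363 + 18730.71781 = 28165.98160

28165.98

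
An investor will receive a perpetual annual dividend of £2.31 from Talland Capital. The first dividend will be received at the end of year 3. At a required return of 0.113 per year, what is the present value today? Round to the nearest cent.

Value at end of year 2: C / r = £2.31 / 0.113 = £20.4425
Discount to today: PV = £20.4425 / (1 + 0.113)^2 = £20.4425 / 1.238769 = £16.50

£16.50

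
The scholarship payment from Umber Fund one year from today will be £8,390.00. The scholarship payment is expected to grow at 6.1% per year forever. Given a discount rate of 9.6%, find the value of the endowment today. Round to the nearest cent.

£239714.29

Growing perpetuity: P = D₁ / (r − g) = £8,390.0000 / (0.096 − 0.061) = £239,714.29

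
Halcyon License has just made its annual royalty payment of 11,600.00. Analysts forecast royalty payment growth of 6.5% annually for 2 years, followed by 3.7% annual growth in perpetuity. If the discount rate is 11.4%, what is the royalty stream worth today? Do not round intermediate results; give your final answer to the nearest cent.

164474.20

D_1 = 12354.00000
D_2 = 13157.01000
Terminal value at year 2: TV = D_2×(1+g_2)/(r−g_2) = 13643.81937/0.077 = 177192.45935
P_0 = D_1/(1+r)^1 + D_2/(1+r)^2 + TV/(1+r)^2
    = 11089.76661 + 10601.97615 + 142782.45808 = 164474.20084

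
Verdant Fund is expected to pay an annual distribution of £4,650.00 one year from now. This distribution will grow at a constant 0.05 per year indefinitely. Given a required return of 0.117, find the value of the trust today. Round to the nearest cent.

Growing perpetuity: P = D₁ / (r − g) = £4,650.0000 / (0.117 − 0.05) = £69,402.99

£69402.99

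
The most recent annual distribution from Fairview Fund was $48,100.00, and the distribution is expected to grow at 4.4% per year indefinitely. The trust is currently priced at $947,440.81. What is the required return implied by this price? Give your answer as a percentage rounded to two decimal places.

D₁ = $48,100.00 × 1.044 = $50,216.4000
P = D₁/(r − g) ⇒ r = D₁/P + g = $50,216.4000/$947,440.81 + 0.044 = 0.053002 + 0.044 = 0.097002

9.70%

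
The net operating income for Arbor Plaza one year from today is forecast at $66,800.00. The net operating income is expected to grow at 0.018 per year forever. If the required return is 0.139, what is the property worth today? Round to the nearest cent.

$552066.12

Growing perpetuity: P = D₁ / (r − g) = $66,800.0000 / (0.139 − 0.018) = $552,066.12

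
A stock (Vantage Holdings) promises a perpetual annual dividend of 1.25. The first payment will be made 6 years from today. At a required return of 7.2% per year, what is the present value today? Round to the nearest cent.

12.26

Value at end of year 5: C / r = 1.25 / 0.072 = 17.3611
Discount to today: PV = 17.3611 / (1 + 0.072)^5 = 17.3611 / 1.415709 = 12.26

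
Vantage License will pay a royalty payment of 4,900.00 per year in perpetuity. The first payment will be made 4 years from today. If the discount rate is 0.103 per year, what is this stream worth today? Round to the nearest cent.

Value at end of year 3: C / r = 4,900.00 / 0.103 = 47,572.8155
Discount to today: PV = 47,572.8155 / (1 + 0.103)^3 = 47,572.8155 / 1.341920 = 35,451.31

35451.31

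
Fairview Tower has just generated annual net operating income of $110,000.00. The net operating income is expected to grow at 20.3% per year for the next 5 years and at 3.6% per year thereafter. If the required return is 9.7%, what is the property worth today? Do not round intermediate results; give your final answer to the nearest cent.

D_1 = 132330.00000
D_2 = 159192.99000
D_3 = 191509.16697
D_4 = 230385.52786
D_5 = 277153.79002
Terminal value at year 5: TV = D_5×(1+g_2)/(r−g_2) = 287131.32646/0.061 = 4707070.92561
P_0 = D_1/(1+r)^1 + D_2/(1+r)^2 + D_3/(1+r)^3 + D_4/(1+r)^4 + D_5/(1+r)^5 + TV/(1+r)^5
    = 120628.98815 + 132285.02529 + 145067.35226 + 159084.79924 + 174456.71238 + 2962904.16439 = 3694427.04170

$3694427.04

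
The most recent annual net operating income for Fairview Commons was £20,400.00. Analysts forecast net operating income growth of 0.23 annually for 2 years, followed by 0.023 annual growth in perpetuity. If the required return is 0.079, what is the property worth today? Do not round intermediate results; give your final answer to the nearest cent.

D_1 = 25092.00000
D_2 = 30863.16000
Terminal value at year 2: TV = D_2×(1+g_2)/(r−g_2) = 31573.01268/0.056 = 563803.79786
P_0 = D_1/(1+r)^1 + D_2/(1+r)^2 + TV/(1+r)^2
    = 23254.86562 + 26509.25367 + 484267.25898 = 534031.37826

£534031.38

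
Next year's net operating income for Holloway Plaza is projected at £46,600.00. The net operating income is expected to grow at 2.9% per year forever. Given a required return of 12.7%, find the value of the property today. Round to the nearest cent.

Growing perpetuity: P = D₁ / (r − g) = £46,600.0000 / (0.127 − 0.029) = £475,510.20

£475510.20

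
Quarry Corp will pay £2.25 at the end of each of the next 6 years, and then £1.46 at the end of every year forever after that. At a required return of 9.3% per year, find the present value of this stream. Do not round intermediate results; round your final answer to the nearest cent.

£19.21

PV of 6-year annuity: £2.25 × [1 − (1+0.093)^−6] / 0.093 = 10.00367
Perpetuity value at year 6: £1.46 / 0.093 = 15.69892
PV of perpetuity: 15.69892 / (1+0.093)^6 = 9.20765
Total PV = 10.00367 + 9.20765 = 19.21133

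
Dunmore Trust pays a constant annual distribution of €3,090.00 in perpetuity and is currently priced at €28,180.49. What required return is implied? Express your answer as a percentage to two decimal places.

10.97%

P = C/r ⇒ r = C/P = €3,090.00/€28,180.49 = 0.109650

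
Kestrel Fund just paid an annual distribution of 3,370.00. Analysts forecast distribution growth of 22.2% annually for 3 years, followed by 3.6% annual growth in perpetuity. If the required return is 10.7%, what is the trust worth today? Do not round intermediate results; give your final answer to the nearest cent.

D_1 = 4118.14000
D_2 = 5032.36708
D_3 = 6149.55257
Terminal value at year 3: TV = D_3×(1+g_2)/(r−g_2) = 6370.93646/0.071 = 89731.49950
P_0 = D_1/(1+r)^1 + D_2/(1+r)^2 + D_3/(1+r)^3 + TV/(1+r)^3
    = 3720.09033 + 4106.54958 + 4533.15591 + 66145.76790 = 78505.56373

78505.56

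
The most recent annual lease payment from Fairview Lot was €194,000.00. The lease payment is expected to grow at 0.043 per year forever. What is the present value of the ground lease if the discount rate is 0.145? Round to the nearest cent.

D₁ = D₀ × (1 + g) = €194,000.00 × 1.043 = €202,342.0000
Growing perpetuity: P = D₁ / (r − g) = €202,342.0000 / (0.145 − 0.043) = €1,983,745.10

€1983745.10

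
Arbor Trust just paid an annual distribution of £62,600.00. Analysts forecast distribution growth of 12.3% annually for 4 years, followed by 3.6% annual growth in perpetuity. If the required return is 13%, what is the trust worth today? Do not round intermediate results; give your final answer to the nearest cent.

£919540.53

D_1 = 70299.80000
D_2 = 78946.67540
D_3 = 88657.11647
D_4 = 99561.94180
Terminal value at year 4: TV = D_4×(1+g_2)/(r−g_2) = 103146.17171/0.094 = 1097299.69899
P_0 = D_1/(1+r)^1 + D_2/(1+r)^2 + D_3/(1+r)^3 + D_4/(1+r)^4 + TV/(1+r)^4
    = 62212.21239 + 61826.82700 + 61443.82896 + 61063.20347 + 672994.45527 = 919540.52709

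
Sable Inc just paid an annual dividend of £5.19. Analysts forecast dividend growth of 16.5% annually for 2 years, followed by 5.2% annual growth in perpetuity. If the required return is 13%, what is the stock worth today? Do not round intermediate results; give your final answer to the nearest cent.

D_1 = 6.04635
D_2 = 7.04400
Terminal value at year 2: TV = D_2×(1+g_2)/(r−g_2) = 7.41029/0.078 = 95.00366
P_0 = D_1/(1+r)^1 + D_2/(1+r)^2 + TV/(1+r)^2
    = 5.35075 + 5.51648 + 74.40180 = 85.26904

£85.27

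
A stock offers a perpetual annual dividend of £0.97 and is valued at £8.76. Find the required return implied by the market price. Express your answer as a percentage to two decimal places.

11.07%

P = C/r ⇒ r = C/P = £0.97/£8.76 = 0.110731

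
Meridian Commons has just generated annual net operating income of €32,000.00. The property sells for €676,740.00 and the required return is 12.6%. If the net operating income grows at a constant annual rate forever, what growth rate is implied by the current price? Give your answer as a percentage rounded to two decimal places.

P = D₀(1+g)/(r−g) ⇒ P(r−g) = D₀(1+g) ⇒ g(P+D₀) = P·r − D₀
g = (P·r − D₀)/(P + D₀) = (€676,740.00×0.126 − €32,000.00) / (€676,740.00 + €32,000.00) = 0.075160

7.52%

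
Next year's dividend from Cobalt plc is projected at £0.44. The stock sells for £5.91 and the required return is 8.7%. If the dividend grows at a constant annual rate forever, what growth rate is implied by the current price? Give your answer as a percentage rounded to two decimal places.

P = D₁/(r−g) ⇒ g = r − D₁/P = 0.087 − £0.44/£5.91 = 0.012550

1.25%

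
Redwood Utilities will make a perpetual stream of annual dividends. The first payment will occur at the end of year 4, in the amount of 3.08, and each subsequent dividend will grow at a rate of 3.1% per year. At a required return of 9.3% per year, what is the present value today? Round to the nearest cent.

Value at end of year 3: C₁ / (r − g) = 3.08 / (0.093 − 0.031) = 49.6774
Discount to today: PV = 49.6774 / (1 + 0.093)^3 = 49.6774 / 1.305751 = 38.05

38.05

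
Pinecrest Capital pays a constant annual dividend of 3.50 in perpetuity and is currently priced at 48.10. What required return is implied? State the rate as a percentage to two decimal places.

P = C/r ⇒ r = C/P = 3.50/48.10 = 0.072765

7.28%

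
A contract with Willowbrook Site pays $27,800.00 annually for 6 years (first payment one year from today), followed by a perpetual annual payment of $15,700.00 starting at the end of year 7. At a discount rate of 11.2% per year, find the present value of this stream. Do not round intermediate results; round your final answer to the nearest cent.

PV of 6-year annuity: $27,800.00 × [1 − (1+0.112)^−6] / 0.112 = 116934.44238
Perpetuity value at year 6: $15,700.00 / 0.112 = 140178.57143
PV of perpetuity: 140178.57143 / (1+0.112)^6 = 74140.05541
Total PV = 116934.44238 + 74140.05541 = 191074.49779

$191074.50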